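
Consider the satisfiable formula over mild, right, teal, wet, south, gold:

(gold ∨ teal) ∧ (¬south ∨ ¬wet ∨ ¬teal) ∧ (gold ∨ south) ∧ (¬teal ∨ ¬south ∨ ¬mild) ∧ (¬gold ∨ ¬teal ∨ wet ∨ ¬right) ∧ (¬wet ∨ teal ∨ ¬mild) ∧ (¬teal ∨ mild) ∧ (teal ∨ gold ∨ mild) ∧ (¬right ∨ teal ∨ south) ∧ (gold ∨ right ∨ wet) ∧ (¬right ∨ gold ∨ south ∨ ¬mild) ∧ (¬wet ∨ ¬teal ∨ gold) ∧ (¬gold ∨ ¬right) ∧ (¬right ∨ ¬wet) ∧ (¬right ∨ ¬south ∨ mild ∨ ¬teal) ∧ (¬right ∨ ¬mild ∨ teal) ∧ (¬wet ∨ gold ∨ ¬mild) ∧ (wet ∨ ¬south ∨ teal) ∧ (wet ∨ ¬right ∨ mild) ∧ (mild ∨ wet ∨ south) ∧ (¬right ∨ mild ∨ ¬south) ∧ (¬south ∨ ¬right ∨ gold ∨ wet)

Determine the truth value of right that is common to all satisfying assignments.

Suppose right = True.
From the singleton clause (¬gold), gold = False.
From the singleton clause (teal), teal = True.
From the singleton clause (south), south = True.
From the singleton clause (¬wet), wet = False.
But (wet) is also a unit clause — contradiction.
So every satisfying assignment has right = False.

False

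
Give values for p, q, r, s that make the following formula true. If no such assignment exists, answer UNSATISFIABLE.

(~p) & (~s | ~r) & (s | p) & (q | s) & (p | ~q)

The clause (~p) is unit, so p = 0.
The clause (s) is unit, so s = 1.
The clause (~r) is unit, so r = 0.
The clause (~q) is unit, so q = 0.
This assignment satisfies each clause.

p: 0,  q: 0,  r: 0,  s: 1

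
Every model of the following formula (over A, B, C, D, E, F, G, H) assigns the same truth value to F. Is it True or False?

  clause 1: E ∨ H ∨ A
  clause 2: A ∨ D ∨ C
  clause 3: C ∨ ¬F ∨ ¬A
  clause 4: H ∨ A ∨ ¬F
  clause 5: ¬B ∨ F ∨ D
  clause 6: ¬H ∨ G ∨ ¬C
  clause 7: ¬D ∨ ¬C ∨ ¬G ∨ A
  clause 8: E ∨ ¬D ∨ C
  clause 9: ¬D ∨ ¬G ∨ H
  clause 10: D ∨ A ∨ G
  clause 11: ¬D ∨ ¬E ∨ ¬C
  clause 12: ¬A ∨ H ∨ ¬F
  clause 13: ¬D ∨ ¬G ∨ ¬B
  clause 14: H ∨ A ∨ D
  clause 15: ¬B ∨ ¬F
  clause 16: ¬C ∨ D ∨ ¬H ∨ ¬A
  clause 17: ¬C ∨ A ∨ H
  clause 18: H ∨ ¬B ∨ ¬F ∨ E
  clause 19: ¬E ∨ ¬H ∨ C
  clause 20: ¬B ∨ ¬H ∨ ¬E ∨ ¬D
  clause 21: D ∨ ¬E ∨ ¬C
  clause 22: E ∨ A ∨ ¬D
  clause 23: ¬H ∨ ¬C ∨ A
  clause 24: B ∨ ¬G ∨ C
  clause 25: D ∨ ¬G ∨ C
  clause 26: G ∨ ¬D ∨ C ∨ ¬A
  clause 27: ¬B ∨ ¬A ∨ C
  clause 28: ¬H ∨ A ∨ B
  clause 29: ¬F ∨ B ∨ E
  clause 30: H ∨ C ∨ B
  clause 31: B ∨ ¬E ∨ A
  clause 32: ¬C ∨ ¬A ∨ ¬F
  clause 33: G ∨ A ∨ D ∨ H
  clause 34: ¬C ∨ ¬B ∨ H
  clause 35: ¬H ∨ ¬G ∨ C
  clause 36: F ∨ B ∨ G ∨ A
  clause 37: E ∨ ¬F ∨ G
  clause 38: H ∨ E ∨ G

Suppose F = True.
(¬B) alone gives B = False.
(E) alone gives E = True.
(A) alone gives A = True.
(C) alone gives C = True.
That conflicts with the unit clause (¬C).
So every satisfying assignment has F = False.

False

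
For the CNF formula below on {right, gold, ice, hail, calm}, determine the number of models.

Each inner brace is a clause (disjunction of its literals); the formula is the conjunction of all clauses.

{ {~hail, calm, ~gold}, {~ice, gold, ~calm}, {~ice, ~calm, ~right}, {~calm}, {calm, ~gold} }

8

There are 2^5 = 32 truth assignments over (right, gold, ice, hail, calm).
Split on gold. With gold = 1, the clauses containing gold are satisfied and ~gold drops from the rest; 0 of the 2^4 = 16 assignments to the other variables satisfy what remains.
With gold = 0, by the same count on the reduced clause set, 8 assignments work.
(One model: right=F, gold=F, ice=F, hail=F, calm=F.)
Total: 0 + 8 = 8.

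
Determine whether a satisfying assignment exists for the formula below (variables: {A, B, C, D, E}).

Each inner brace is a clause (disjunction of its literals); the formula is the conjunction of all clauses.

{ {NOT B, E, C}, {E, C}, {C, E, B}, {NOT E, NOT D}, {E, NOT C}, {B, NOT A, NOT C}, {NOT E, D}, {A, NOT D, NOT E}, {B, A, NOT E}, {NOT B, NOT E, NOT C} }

Try E = true.
Unit clause (NOT D) forces D = false.
That conflicts with the unit clause (D).
Backtrack on E: now try E = false.
Unit clause (C) forces C = true.
That conflicts with the unit clause (NOT C).
Either choice for E ends in contradiction.
No assignment satisfies every clause.

Unsatisfiable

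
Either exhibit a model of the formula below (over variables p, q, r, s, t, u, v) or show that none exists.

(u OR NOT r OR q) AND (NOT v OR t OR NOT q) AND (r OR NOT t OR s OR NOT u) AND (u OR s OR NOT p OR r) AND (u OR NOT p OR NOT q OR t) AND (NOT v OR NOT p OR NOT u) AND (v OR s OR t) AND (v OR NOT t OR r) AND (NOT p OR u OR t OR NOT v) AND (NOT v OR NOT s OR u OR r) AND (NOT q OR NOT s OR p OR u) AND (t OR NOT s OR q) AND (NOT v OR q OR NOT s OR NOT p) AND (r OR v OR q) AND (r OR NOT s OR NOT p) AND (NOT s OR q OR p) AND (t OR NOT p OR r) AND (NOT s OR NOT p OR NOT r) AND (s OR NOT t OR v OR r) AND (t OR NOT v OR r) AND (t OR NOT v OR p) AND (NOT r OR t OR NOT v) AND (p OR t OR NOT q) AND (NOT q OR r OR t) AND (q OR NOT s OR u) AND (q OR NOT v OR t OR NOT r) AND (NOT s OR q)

Suppose s = false.
Suppose v = false.
From the singleton clause (t), t = true.
From the singleton clause (r), r = true.
Suppose u = true.
All clauses hold; p, q can take either value.

p=false,  q=false,  r=true,  s=false,  t=true,  u=true,  v=false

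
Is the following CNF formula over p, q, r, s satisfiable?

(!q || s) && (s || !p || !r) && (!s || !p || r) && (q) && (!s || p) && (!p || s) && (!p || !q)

No

(q) alone gives q = true.
(s) alone gives s = true.
(p) alone gives p = true.
Now (!p) is unsatisfied and unit — conflict.
No assignment satisfies every clause.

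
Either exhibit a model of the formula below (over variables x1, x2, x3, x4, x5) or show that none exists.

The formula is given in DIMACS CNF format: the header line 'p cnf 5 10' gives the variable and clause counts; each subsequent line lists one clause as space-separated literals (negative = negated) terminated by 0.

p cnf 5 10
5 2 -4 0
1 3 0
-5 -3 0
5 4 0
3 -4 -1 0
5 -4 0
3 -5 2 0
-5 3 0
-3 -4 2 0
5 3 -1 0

UNSATISFIABLE

Suppose x1 = True.
Suppose x5 = False.
The clause (x4) is unit, so x4 = True.
Now (¬x4) is unsatisfied and unit — conflict.
So x5 must be the other value — set x5 = True.
The clause (¬x3) is unit, so x3 = False.
Now (x3) is unsatisfied and unit — conflict.
Either choice for x5 ends in contradiction.
So x1 must be the other value — set x1 = False.
The clause (x3) is unit, so x3 = True.
The clause (¬x5) is unit, so x5 = False.
The clause (x4) is unit, so x4 = True.
Now (¬x4) is unsatisfied and unit — conflict.
Either choice for x1 ends in contradiction.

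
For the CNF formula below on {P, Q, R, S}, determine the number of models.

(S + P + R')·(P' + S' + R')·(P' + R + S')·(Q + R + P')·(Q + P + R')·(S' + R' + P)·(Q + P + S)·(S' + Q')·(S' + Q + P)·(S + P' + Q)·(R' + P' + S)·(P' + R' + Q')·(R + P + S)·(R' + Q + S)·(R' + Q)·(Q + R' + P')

1

There are 2^4 = 16 truth assignments over (P, Q, R, S).
Check each against the 16 clauses (columns in the order P, Q, R, S):
  F F F F  ✗ fails (Q + P + S)
  F F F T  ✗ fails (S' + Q + P)
  F F T F  ✗ fails (S + P + R')
  F F T T  ✗ fails (Q + P + R')
  F T F F  ✗ fails (R + P + S)
  F T F T  ✗ fails (S' + Q')
  F T T F  ✗ fails (S + P + R')
  F T T T  ✗ fails (S' + R' + P)
  T F F F  ✗ fails (Q + R + P')
  T F F T  ✗ fails (P' + R + S')
  T F T F  ✗ fails (S + P' + Q)
  T F T T  ✗ fails (P' + S' + R')
  T T F F  ✓ satisfies all
  T T F T  ✗ fails (P' + R + S')
  T T T F  ✗ fails (R' + P' + S)
  T T T T  ✗ fails (P' + S' + R')
1 of the 16 rows is a model.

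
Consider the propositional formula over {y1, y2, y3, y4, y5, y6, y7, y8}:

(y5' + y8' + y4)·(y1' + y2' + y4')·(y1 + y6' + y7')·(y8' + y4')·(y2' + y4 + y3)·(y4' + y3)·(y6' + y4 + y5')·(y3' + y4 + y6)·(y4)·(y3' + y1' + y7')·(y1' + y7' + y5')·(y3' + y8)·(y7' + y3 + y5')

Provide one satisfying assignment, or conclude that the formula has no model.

UNSATISFIABLE

(y4) alone gives y4 = 1.
(y8') alone gives y8 = 0.
(y3) alone gives y3 = 1.
Now (y3') is unsatisfied and unit — conflict.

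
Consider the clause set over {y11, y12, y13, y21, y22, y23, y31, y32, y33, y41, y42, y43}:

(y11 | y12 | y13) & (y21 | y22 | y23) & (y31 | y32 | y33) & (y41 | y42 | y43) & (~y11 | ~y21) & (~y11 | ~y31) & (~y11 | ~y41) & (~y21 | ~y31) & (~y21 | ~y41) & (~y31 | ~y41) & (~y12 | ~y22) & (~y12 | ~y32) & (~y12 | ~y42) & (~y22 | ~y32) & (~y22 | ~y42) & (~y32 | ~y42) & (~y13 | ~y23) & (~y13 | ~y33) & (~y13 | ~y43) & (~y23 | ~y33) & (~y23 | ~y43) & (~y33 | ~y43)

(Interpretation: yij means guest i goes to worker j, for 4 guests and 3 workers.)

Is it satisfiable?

Branch on y11: set y11 = 0.
Branch on y12: set y12 = 1.
The clause (~y22) is unit, so y22 = 0.
The clause (~y32) is unit, so y32 = 0.
The clause (~y42) is unit, so y42 = 0.
Branch on y21: set y21 = 1.
The clause (~y31) is unit, so y31 = 0.
The clause (y33) is unit, so y33 = 1.
The clause (~y41) is unit, so y41 = 0.
The clause (y43) is unit, so y43 = 1.
That conflicts with the unit clause (~y43).
So y21 must be the other value — set y21 = 0.
The clause (y23) is unit, so y23 = 1.
The clause (~y13) is unit, so y13 = 0.
The clause (~y33) is unit, so y33 = 0.
The clause (y31) is unit, so y31 = 1.
The clause (~y41) is unit, so y41 = 0.
The clause (y43) is unit, so y43 = 1.
That conflicts with the unit clause (~y43).
Neither y21 = 1 nor y21 = 0 works.
So y12 must be the other value — set y12 = 0.
The clause (y13) is unit, so y13 = 1.
The clause (~y23) is unit, so y23 = 0.
The clause (~y33) is unit, so y33 = 0.
The clause (~y43) is unit, so y43 = 0.
Branch on y21: set y21 = 1.
The clause (~y31) is unit, so y31 = 0.
The clause (y32) is unit, so y32 = 1.
The clause (~y41) is unit, so y41 = 0.
The clause (y42) is unit, so y42 = 1.
That conflicts with the unit clause (~y42).
So y21 must be the other value — set y21 = 0.
The clause (y22) is unit, so y22 = 1.
The clause (~y32) is unit, so y32 = 0.
The clause (y31) is unit, so y31 = 1.
The clause (~y41) is unit, so y41 = 0.
The clause (y42) is unit, so y42 = 1.
That conflicts with the unit clause (~y42).
Neither y21 = 1 nor y21 = 0 works.
Neither y12 = 1 nor y12 = 0 works.
So y11 must be the other value — set y11 = 1.
The clause (~y21) is unit, so y21 = 0.
The clause (~y31) is unit, so y31 = 0.
The clause (~y41) is unit, so y41 = 0.
Branch on y22: set y22 = 1.
The clause (~y12) is unit, so y12 = 0.
The clause (~y32) is unit, so y32 = 0.
The clause (y33) is unit, so y33 = 1.
The clause (~y42) is unit, so y42 = 0.
The clause (y43) is unit, so y43 = 1.
That conflicts with the unit clause (~y43).
So y22 must be the other value — set y22 = 0.
The clause (y23) is unit, so y23 = 1.
The clause (~y13) is unit, so y13 = 0.
The clause (~y33) is unit, so y33 = 0.
The clause (y32) is unit, so y32 = 1.
The clause (~y12) is unit, so y12 = 0.
The clause (~y42) is unit, so y42 = 0.
The clause (y43) is unit, so y43 = 1.
That conflicts with the unit clause (~y43).
Neither y22 = 1 nor y22 = 0 works.
Neither y11 = 1 nor y11 = 0 works.
No assignment satisfies every clause.

No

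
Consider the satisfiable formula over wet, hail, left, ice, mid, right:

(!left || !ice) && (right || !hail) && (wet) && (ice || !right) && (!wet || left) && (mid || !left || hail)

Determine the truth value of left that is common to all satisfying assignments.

Suppose left = false.
Unit clause (wet) forces wet = true.
But (!wet) is also a unit clause — contradiction.
So every satisfying assignment has left = True.

True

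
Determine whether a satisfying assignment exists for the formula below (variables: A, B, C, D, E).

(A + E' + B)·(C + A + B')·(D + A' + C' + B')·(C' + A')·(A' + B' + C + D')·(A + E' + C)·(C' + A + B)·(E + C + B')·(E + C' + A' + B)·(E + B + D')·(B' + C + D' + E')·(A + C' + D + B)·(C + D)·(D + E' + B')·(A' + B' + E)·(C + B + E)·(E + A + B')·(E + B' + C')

Try C = 1.
From the singleton clause (A'), A = 0.
From the singleton clause (B), B = 1.
From the singleton clause (E), E = 1.
From the singleton clause (D), D = 1.
This assignment satisfies each clause.
A satisfying assignment: A: 0; B: 1; C: 1; D: 1; E: 1.

Yes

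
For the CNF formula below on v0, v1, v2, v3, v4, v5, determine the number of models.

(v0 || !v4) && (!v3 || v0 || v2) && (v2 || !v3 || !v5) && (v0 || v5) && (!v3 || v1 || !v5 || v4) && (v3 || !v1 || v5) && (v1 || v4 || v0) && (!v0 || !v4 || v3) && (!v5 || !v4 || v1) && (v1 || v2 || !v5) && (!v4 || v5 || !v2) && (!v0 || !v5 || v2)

15

There are 2^6 = 64 truth assignments over (v0, v1, v2, v3, v4, v5).
Split on v5. With v5 = true, the clauses containing v5 are satisfied and !v5 drops from the rest; 7 of the 2^5 = 32 assignments to the other variables satisfy what remains.
With v5 = false, by the same count on the reduced clause set, 8 assignments work.
(One model: v0=F, v1=T, v2=F, v3=F, v4=F, v5=T.)
Total: 7 + 8 = 15.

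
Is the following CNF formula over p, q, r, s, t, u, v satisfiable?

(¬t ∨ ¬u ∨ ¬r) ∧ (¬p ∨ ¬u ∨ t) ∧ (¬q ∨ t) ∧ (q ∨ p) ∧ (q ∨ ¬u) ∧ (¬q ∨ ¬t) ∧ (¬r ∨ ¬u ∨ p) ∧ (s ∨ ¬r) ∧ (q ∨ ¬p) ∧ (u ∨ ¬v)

No

Try q = False.
Unit clause (p) forces p = True.
Now (¬p) is unsatisfied and unit — conflict.
Undo q and try q = True.
Unit clause (t) forces t = True.
Now (¬t) is unsatisfied and unit — conflict.
Neither q = True nor q = False works.
No assignment satisfies every clause.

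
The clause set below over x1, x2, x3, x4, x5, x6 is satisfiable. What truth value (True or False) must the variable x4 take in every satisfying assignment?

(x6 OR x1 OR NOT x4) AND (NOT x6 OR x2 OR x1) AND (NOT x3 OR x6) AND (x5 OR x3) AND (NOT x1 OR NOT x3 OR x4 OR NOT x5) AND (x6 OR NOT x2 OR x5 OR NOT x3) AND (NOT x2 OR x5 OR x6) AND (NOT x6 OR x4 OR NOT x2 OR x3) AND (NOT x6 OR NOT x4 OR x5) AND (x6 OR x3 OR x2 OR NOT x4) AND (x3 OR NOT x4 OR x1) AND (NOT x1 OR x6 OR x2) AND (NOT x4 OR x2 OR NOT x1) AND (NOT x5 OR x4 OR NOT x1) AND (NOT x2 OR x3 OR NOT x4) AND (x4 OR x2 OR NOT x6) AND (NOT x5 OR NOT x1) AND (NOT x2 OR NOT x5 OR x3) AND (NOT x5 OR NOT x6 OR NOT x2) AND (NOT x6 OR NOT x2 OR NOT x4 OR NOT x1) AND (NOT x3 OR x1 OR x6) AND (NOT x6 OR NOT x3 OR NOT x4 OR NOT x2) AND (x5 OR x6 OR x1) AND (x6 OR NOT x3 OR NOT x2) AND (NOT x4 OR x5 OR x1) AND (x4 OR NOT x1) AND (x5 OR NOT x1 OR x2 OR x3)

False

Suppose x4 = true.
Branch on x6: set x6 = true.
Unit clause (x5) forces x5 = true.
Unit clause (NOT x1) forces x1 = false.
Unit clause (x2) forces x2 = true.
But (NOT x2) is also a unit clause — contradiction.
So x6 must be the other value — set x6 = false.
Unit clause (x1) forces x1 = true.
Unit clause (NOT x3) forces x3 = false.
Unit clause (x5) forces x5 = true.
But (NOT x5) is also a unit clause — contradiction.
Either choice for x6 ends in contradiction.
So every satisfying assignment has x4 = False.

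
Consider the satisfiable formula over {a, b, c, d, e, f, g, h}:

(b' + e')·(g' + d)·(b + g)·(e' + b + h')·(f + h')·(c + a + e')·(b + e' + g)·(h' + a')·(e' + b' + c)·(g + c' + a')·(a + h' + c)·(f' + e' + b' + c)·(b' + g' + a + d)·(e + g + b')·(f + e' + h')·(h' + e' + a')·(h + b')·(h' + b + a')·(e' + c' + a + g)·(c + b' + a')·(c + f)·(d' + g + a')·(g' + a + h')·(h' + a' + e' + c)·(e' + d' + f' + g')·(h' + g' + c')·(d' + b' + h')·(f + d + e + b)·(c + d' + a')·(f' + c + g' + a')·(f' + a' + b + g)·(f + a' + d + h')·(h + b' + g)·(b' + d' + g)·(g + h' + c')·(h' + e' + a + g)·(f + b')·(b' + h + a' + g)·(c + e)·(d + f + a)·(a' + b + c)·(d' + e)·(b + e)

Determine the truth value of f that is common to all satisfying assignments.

Suppose f = 1.
Suppose b = 0.
From the singleton clause (g), g = 1.
From the singleton clause (d), d = 1.
From the singleton clause (e'), e = 0.
Now (e) is unsatisfied and unit — conflict.
Undo b and try b = 1.
From the singleton clause (e'), e = 0.
From the singleton clause (g), g = 1.
From the singleton clause (d), d = 1.
Now (d') is unsatisfied and unit — conflict.
Either choice for b ends in contradiction.
So every satisfying assignment has f = False.

False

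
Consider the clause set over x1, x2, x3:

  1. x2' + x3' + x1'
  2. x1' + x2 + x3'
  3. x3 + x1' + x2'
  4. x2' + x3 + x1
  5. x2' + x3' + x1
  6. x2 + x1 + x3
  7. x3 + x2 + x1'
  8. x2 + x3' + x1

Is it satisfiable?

Unsatisfiable

Suppose x2 = 0.
Suppose x1 = 0.
(x3) alone gives x3 = 1.
That conflicts with the unit clause (x3').
Undo x1 and try x1 = 1.
(x3') alone gives x3 = 0.
That conflicts with the unit clause (x3).
Neither x1 = 1 nor x1 = 0 works.
Undo x2 and try x2 = 1.
Suppose x3 = 0.
(x1') alone gives x1 = 0.
That conflicts with the unit clause (x1).
Undo x3 and try x3 = 1.
(x1') alone gives x1 = 0.
That conflicts with the unit clause (x1).
Neither x3 = 1 nor x3 = 0 works.
Neither x2 = 1 nor x2 = 0 works.
No assignment satisfies every clause.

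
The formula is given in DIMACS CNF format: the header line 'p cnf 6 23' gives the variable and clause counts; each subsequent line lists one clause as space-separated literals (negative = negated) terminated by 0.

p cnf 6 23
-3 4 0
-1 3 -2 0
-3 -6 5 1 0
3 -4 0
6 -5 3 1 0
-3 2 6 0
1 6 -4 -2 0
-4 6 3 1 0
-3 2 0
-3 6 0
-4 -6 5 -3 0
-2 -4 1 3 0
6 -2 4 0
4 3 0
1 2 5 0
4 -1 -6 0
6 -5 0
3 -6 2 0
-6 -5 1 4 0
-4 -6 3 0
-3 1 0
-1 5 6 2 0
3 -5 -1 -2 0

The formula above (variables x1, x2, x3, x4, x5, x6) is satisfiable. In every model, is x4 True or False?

Suppose x4 = False.
(¬x3) alone gives x3 = False.
But (x3) is also a unit clause — contradiction.
So every satisfying assignment has x4 = True.

True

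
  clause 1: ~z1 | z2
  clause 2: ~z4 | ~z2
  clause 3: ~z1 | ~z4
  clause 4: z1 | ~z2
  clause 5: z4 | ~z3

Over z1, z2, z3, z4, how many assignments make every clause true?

4

There are 2^4 = 16 truth assignments over (z1, z2, z3, z4).
Check each against the 5 clauses (columns in the order z1, z2, z3, z4):
  F F F F  ✓ satisfies all
  F F F T  ✓ satisfies all
  F F T F  ✗ fails (z4 | ~z3)
  F F T T  ✓ satisfies all
  F T F F  ✗ fails (z1 | ~z2)
  F T F T  ✗ fails (~z4 | ~z2)
  F T T F  ✗ fails (z1 | ~z2)
  F T T T  ✗ fails (~z4 | ~z2)
  T F F F  ✗ fails (~z1 | z2)
  T F F T  ✗ fails (~z1 | z2)
  T F T F  ✗ fails (~z1 | z2)
  T F T T  ✗ fails (~z1 | z2)
  T T F F  ✓ satisfies all
  T T F T  ✗ fails (~z4 | ~z2)
  T T T F  ✗ fails (z4 | ~z3)
  T T T T  ✗ fails (~z4 | ~z2)
4 of the 16 rows are models.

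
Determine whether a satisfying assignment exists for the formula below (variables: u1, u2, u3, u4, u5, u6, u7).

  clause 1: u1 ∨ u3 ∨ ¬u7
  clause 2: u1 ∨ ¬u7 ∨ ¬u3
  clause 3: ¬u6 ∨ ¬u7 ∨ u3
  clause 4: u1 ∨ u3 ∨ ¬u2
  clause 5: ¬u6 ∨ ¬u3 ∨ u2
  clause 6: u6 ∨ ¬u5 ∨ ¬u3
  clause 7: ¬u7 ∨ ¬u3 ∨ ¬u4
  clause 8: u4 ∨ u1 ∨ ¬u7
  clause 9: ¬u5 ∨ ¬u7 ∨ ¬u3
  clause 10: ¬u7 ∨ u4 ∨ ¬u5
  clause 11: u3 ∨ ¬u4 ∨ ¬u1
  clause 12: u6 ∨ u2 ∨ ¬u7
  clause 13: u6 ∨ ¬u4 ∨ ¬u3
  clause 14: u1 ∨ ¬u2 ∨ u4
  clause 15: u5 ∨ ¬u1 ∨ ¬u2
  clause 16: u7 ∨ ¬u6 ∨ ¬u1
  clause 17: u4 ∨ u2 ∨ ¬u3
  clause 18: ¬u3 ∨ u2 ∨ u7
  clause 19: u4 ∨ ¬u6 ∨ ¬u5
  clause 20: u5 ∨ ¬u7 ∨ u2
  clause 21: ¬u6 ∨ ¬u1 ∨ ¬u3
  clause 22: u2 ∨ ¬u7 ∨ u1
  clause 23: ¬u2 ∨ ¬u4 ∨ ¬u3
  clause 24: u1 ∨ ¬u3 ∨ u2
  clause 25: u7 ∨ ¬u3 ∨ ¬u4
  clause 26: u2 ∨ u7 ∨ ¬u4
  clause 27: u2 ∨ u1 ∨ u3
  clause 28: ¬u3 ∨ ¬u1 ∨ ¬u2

Yes

Try u1 = True.
Try u3 = False.
The clause (¬u4) is unit, so u4 = False.
Try u6 = False.
Try u7 = False.
Try u5 = True.
All clauses hold; u2 can take either value.
A satisfying assignment: u1: True,  u2: False,  u3: False,  u4: False,  u5: True,  u6: False,  u7: False.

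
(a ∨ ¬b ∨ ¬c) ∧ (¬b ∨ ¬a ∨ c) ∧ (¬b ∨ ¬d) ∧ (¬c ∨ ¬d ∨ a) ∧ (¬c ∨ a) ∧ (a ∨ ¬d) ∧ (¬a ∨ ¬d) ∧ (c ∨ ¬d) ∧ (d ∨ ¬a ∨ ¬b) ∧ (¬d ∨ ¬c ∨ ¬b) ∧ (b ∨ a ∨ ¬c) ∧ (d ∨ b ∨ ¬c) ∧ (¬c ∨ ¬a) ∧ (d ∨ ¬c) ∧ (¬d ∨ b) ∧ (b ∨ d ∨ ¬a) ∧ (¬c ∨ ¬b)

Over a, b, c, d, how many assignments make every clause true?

2

There are 2^4 = 16 truth assignments over (a, b, c, d).
Check each against the 17 clauses (columns in the order a, b, c, d):
  F F F F  ✓ satisfies all
  F F F T  ✗ fails (a ∨ ¬d)
  F F T F  ✗ fails (¬c ∨ a)
  F F T T  ✗ fails (¬c ∨ ¬d ∨ a)
  F T F F  ✓ satisfies all
  F T F T  ✗ fails (¬b ∨ ¬d)
  F T T F  ✗ fails (a ∨ ¬b ∨ ¬c)
  F T T T  ✗ fails (a ∨ ¬b ∨ ¬c)
  T F F F  ✗ fails (b ∨ d ∨ ¬a)
  T F F T  ✗ fails (¬a ∨ ¬d)
  T F T F  ✗ fails (d ∨ b ∨ ¬c)
  T F T T  ✗ fails (¬a ∨ ¬d)
  T T F F  ✗ fails (¬b ∨ ¬a ∨ c)
  T T F T  ✗ fails (¬b ∨ ¬a ∨ c)
  T T T F  ✗ fails (d ∨ ¬a ∨ ¬b)
  T T T T  ✗ fails (¬b ∨ ¬d)
2 of the 16 rows are models.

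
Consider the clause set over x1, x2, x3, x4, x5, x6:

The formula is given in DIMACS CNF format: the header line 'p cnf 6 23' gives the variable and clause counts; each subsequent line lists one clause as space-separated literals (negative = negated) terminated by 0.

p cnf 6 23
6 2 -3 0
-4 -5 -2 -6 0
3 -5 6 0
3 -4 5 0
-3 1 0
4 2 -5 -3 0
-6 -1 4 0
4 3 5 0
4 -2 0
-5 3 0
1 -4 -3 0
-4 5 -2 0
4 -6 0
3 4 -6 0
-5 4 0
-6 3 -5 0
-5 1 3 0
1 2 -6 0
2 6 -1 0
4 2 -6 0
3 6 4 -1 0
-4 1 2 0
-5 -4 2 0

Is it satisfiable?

Branch on x3: set x3 = True.
(x1) alone gives x1 = True.
Branch on x6: set x6 = False.
(x2) alone gives x2 = True.
(x4) alone gives x4 = True.
(x5) alone gives x5 = True.
All clauses are satisfied.
A satisfying assignment: x1 ↦ True, x2 ↦ True, x3 ↦ True, x4 ↦ True, x5 ↦ True, x6 ↦ False.

Yes, satisfiable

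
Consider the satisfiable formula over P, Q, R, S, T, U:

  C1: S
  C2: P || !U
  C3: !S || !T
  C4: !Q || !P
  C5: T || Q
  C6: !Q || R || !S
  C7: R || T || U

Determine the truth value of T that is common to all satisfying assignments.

Suppose T = true.
From the singleton clause (S), S = true.
That conflicts with the unit clause (!S).
So every satisfying assignment has T = False.

False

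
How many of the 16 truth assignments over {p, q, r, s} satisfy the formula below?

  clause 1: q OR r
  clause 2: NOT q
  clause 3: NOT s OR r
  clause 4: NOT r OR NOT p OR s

3

There are 2^4 = 16 truth assignments over (p, q, r, s).
Split on p. With p = true, the clauses containing p are satisfied and NOT p drops from the rest; 1 of the 2^3 = 8 assignments to the other variables satisfy what remains.
With p = false, by the same count on the reduced clause set, 2 assignments work.
Total: 1 + 2 = 3.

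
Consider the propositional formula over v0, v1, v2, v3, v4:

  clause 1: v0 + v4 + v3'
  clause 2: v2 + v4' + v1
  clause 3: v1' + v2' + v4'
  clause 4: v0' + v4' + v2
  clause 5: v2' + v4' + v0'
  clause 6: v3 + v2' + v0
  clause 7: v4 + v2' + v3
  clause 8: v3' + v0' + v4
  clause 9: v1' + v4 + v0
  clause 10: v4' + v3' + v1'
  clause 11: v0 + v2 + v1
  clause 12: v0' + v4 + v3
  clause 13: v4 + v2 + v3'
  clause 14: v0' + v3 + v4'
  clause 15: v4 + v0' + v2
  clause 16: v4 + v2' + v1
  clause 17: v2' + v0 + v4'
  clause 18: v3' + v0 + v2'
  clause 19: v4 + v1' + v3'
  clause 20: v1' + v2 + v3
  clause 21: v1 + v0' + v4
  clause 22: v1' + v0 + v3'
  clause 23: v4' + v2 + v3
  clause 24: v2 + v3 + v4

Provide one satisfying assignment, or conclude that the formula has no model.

UNSATISFIABLE

Case v0 = 1:
Case v4 = 0:
From the singleton clause (v3'), v3 = 0.
Now (v3) is unsatisfied and unit — conflict.
Backtrack on v4: now try v4 = 1.
From the singleton clause (v2), v2 = 1.
Now (v2') is unsatisfied and unit — conflict.
Neither v4 = 1 nor v4 = 0 works.
Backtrack on v0: now try v0 = 0.
Case v4 = 1:
From the singleton clause (v2'), v2 = 0.
From the singleton clause (v1), v1 = 1.
From the singleton clause (v3'), v3 = 0.
Now (v3) is unsatisfied and unit — conflict.
Backtrack on v4: now try v4 = 0.
From the singleton clause (v3'), v3 = 0.
From the singleton clause (v2'), v2 = 0.
Now (v2) is unsatisfied and unit — conflict.
Neither v4 = 1 nor v4 = 0 works.
Neither v0 = 1 nor v0 = 0 works.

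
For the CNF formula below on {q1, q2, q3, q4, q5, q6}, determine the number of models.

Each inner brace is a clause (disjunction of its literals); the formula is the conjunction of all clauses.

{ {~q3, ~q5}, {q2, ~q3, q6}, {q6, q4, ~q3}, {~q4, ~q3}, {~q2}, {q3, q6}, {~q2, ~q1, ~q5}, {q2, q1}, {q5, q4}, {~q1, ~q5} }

1

There are 2^6 = 64 truth assignments over (q1, q2, q3, q4, q5, q6).
Split on q6. With q6 = 1, the clauses containing q6 are satisfied and ~q6 drops from the rest; 1 of the 2^5 = 32 assignments to the other variables satisfy what remains.
With q6 = 0, by the same count on the reduced clause set, 0 assignments work.
(One model: q1=T, q2=F, q3=F, q4=T, q5=F, q6=T.)
Total: 1 + 0 = 1.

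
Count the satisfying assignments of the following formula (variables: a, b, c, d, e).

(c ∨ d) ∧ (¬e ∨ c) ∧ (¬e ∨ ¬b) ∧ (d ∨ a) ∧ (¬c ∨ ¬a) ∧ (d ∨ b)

There are 2^5 = 32 truth assignments over (a, b, c, d, e).
Split on b. With b = True, the clauses containing b are satisfied and ¬b drops from the rest; 3 of the 2^4 = 16 assignments to the other variables satisfy what remains.
With b = False, by the same count on the reduced clause set, 4 assignments work.
Total: 3 + 4 = 7.

7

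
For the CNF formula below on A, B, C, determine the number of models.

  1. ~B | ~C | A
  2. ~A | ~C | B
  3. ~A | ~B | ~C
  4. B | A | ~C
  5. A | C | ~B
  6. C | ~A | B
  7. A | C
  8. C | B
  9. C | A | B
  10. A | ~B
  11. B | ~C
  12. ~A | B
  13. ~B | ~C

1

There are 2^3 = 8 truth assignments over (A, B, C).
Split on C. With C = 1, the clauses containing C are satisfied and ~C drops from the rest; 0 of the 2^2 = 4 assignments to the other variables satisfy what remains.
With C = 0, by the same count on the reduced clause set, 1 assignment works.
(One model: A=T, B=T, C=F.)
Total: 0 + 1 = 1.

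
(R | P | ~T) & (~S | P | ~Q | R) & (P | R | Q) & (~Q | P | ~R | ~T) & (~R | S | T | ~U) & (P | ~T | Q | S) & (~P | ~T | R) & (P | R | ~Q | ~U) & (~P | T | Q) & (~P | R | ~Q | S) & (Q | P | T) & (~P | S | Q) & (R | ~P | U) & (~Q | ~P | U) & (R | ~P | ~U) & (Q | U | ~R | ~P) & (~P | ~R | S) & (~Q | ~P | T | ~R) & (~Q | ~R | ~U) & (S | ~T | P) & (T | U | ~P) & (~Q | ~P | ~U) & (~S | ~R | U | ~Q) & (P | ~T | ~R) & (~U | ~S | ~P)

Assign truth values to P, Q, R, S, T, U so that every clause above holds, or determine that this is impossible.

Case R = 0:
Case P = 0:
From the singleton clause (~T), T = 0.
From the singleton clause (Q), Q = 1.
From the singleton clause (~S), S = 0.
From the singleton clause (~U), U = 0.
Every clause now holds.

P ↦ 0, Q ↦ 1, R ↦ 0, S ↦ 0, T ↦ 0, U ↦ 0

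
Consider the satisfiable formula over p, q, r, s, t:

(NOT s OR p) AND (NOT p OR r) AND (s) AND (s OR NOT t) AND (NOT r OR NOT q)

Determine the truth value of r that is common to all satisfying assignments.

True

Suppose r = false.
(NOT p) alone gives p = false.
(NOT s) alone gives s = false.
Now (s) is unsatisfied and unit — conflict.
So every satisfying assignment has r = True.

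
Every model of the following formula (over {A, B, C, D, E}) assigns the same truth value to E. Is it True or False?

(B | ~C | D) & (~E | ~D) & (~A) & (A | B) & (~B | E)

Suppose E = 0.
From the singleton clause (~A), A = 0.
From the singleton clause (B), B = 1.
That conflicts with the unit clause (~B).
So every satisfying assignment has E = True.

True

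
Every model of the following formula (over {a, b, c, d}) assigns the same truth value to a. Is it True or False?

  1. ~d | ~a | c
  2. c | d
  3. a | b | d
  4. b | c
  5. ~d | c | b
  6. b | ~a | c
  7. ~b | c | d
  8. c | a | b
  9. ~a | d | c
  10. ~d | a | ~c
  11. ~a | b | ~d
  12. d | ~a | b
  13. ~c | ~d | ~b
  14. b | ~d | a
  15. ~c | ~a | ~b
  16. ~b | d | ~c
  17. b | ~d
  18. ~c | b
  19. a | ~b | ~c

Suppose a = 1.
Branch on d: set d = 0.
From the singleton clause (c), c = 1.
From the singleton clause (b), b = 1.
Now (~b) is unsatisfied and unit — conflict.
Backtrack on d: now try d = 1.
From the singleton clause (c), c = 1.
From the singleton clause (b), b = 1.
Now (~b) is unsatisfied and unit — conflict.
Neither d = 1 nor d = 0 works.
So every satisfying assignment has a = False.

False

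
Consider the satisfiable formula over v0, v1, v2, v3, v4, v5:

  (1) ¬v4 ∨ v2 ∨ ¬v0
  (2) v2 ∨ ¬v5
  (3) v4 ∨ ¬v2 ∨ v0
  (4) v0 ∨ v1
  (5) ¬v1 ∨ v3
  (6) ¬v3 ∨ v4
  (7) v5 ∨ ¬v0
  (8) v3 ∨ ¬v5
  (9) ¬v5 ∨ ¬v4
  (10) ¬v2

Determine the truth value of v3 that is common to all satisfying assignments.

True

Suppose v3 = False.
(¬v1) alone gives v1 = False.
(v0) alone gives v0 = True.
(v5) alone gives v5 = True.
Now (¬v5) is unsatisfied and unit — conflict.
So every satisfying assignment has v3 = True.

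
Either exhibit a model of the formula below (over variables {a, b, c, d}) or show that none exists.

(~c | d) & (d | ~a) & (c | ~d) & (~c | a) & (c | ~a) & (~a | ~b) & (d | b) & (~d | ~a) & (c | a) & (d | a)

Suppose c = 0.
The clause (~d) is unit, so d = 0.
The clause (~a) is unit, so a = 0.
That conflicts with the unit clause (a).
Undo c and try c = 1.
The clause (d) is unit, so d = 1.
The clause (a) is unit, so a = 1.
That conflicts with the unit clause (~a).
Neither c = 1 nor c = 0 works.

UNSATISFIABLE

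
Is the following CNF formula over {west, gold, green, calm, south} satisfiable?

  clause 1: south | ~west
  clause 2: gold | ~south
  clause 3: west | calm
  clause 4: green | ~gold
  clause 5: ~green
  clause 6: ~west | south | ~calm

Satisfiable

Unit clause (~green) forces green = 0.
Unit clause (~gold) forces gold = 0.
Unit clause (~south) forces south = 0.
Unit clause (~west) forces west = 0.
Unit clause (calm) forces calm = 1.
This assignment satisfies each clause.
A satisfying assignment: west: 0,  gold: 0,  green: 0,  calm: 1,  south: 0.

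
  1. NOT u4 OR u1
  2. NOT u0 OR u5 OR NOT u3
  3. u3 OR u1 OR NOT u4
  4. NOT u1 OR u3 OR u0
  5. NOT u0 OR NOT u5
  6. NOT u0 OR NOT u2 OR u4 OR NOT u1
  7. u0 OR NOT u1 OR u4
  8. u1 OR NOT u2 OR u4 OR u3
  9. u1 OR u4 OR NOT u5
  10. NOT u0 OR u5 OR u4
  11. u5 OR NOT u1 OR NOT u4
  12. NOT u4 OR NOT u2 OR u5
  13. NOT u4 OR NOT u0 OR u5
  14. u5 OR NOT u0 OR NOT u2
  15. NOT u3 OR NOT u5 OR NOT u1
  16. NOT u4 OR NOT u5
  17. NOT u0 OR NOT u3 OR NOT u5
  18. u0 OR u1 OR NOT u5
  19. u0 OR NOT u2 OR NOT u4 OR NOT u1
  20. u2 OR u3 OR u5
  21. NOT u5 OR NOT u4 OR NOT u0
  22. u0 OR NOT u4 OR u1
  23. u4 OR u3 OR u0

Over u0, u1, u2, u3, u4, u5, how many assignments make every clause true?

2

There are 2^6 = 64 truth assignments over (u0, u1, u2, u3, u4, u5).
Split on u0. With u0 = true, the clauses containing u0 are satisfied and NOT u0 drops from the rest; 0 of the 2^5 = 32 assignments to the other variables satisfy what remains.
With u0 = false, by the same count on the reduced clause set, 2 assignments work.
(One model: u0=F, u1=F, u2=F, u3=T, u4=F, u5=F.)
Total: 0 + 2 = 2.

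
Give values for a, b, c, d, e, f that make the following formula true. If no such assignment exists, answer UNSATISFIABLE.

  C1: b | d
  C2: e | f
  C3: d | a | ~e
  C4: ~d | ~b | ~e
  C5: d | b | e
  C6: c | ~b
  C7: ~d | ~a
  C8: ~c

(~c) alone gives c = 0.
(~b) alone gives b = 0.
(d) alone gives d = 1.
(~a) alone gives a = 0.
Case e = 1:
All clauses hold; f can take either value.

a: 0; b: 0; c: 0; d: 1; e: 1; f: 0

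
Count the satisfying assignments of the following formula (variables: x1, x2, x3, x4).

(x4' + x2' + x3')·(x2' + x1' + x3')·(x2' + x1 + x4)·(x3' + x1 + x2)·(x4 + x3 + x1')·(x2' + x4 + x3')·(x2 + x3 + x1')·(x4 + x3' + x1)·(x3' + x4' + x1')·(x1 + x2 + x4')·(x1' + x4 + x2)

3

There are 2^4 = 16 truth assignments over (x1, x2, x3, x4).
Check each against the 11 clauses (columns in the order x1, x2, x3, x4):
  F F F F  ✓ satisfies all
  F F F T  ✗ fails (x1 + x2 + x4')
  F F T F  ✗ fails (x3' + x1 + x2)
  F F T T  ✗ fails (x3' + x1 + x2)
  F T F F  ✗ fails (x2' + x1 + x4)
  F T F T  ✓ satisfies all
  F T T F  ✗ fails (x2' + x1 + x4)
  F T T T  ✗ fails (x4' + x2' + x3')
  T F F F  ✗ fails (x4 + x3 + x1')
  T F F T  ✗ fails (x2 + x3 + x1')
  T F T F  ✗ fails (x1' + x4 + x2)
  T F T T  ✗ fails (x3' + x4' + x1')
  T T F F  ✗ fails (x4 + x3 + x1')
  T T F T  ✓ satisfies all
  T T T F  ✗ fails (x2' + x1' + x3')
  T T T T  ✗ fails (x4' + x2' + x3')
3 of the 16 rows are models.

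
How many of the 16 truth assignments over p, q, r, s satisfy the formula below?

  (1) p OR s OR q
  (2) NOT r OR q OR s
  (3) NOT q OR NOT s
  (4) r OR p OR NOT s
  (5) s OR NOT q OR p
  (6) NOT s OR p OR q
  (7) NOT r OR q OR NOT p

4

There are 2^4 = 16 truth assignments over (p, q, r, s).
Check each against the 7 clauses (columns in the order p, q, r, s):
  F F F F  ✗ fails (p OR s OR q)
  F F F T  ✗ fails (r OR p OR NOT s)
  F F T F  ✗ fails (p OR s OR q)
  F F T T  ✗ fails (NOT s OR p OR q)
  F T F F  ✗ fails (s OR NOT q OR p)
  F T F T  ✗ fails (NOT q OR NOT s)
  F T T F  ✗ fails (s OR NOT q OR p)
  F T T T  ✗ fails (NOT q OR NOT s)
  T F F F  ✓ satisfies all
  T F F T  ✓ satisfies all
  T F T F  ✗ fails (NOT r OR q OR s)
  T F T T  ✗ fails (NOT r OR q OR NOT p)
  T T F F  ✓ satisfies all
  T T F T  ✗ fails (NOT q OR NOT s)
  T T T F  ✓ satisfies all
  T T T T  ✗ fails (NOT q OR NOT s)
4 of the 16 rows are models.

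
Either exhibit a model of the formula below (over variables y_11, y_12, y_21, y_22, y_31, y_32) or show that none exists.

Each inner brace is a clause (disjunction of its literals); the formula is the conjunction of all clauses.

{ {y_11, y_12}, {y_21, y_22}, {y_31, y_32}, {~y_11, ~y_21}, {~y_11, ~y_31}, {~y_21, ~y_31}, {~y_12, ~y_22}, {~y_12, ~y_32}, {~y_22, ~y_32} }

UNSATISFIABLE

Branch on y_11: set y_11 = 1.
From the singleton clause (~y_21), y_21 = 0.
From the singleton clause (y_22), y_22 = 1.
From the singleton clause (~y_31), y_31 = 0.
From the singleton clause (y_32), y_32 = 1.
That conflicts with the unit clause (~y_32).
So y_11 must be the other value — set y_11 = 0.
From the singleton clause (y_12), y_12 = 1.
From the singleton clause (~y_22), y_22 = 0.
From the singleton clause (y_21), y_21 = 1.
From the singleton clause (~y_31), y_31 = 0.
From the singleton clause (y_32), y_32 = 1.
That conflicts with the unit clause (~y_32).
Both values of y_11 lead to a conflict.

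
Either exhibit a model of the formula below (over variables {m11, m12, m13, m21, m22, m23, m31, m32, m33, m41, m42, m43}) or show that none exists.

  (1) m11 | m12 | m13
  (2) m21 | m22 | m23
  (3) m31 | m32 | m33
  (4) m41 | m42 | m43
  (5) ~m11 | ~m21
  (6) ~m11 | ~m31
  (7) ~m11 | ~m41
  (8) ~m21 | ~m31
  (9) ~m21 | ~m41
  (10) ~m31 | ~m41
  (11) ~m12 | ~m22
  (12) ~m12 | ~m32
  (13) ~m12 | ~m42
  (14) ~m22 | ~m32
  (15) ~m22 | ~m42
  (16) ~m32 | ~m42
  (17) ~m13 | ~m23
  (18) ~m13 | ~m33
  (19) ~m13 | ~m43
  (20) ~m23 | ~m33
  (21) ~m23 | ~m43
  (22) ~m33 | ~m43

Branch on m11: set m11 = 0.
Branch on m12: set m12 = 1.
(~m22) alone gives m22 = 0.
(~m32) alone gives m32 = 0.
(~m42) alone gives m42 = 0.
Branch on m21: set m21 = 1.
(~m31) alone gives m31 = 0.
(m33) alone gives m33 = 1.
(~m41) alone gives m41 = 0.
(m43) alone gives m43 = 1.
Now (~m43) is unsatisfied and unit — conflict.
So m21 must be the other value — set m21 = 0.
(m23) alone gives m23 = 1.
(~m13) alone gives m13 = 0.
(~m33) alone gives m33 = 0.
(m31) alone gives m31 = 1.
(~m41) alone gives m41 = 0.
(m43) alone gives m43 = 1.
Now (~m43) is unsatisfied and unit — conflict.
Either choice for m21 ends in contradiction.
So m12 must be the other value — set m12 = 0.
(m13) alone gives m13 = 1.
(~m23) alone gives m23 = 0.
(~m33) alone gives m33 = 0.
(~m43) alone gives m43 = 0.
Branch on m21: set m21 = 1.
(~m31) alone gives m31 = 0.
(m32) alone gives m32 = 1.
(~m41) alone gives m41 = 0.
(m42) alone gives m42 = 1.
Now (~m42) is unsatisfied and unit — conflict.
So m21 must be the other value — set m21 = 0.
(m22) alone gives m22 = 1.
(~m32) alone gives m32 = 0.
(m31) alone gives m31 = 1.
(~m41) alone gives m41 = 0.
(m42) alone gives m42 = 1.
Now (~m42) is unsatisfied and unit — conflict.
Either choice for m21 ends in contradiction.
Either choice for m12 ends in contradiction.
So m11 must be the other value — set m11 = 1.
(~m21) alone gives m21 = 0.
(~m31) alone gives m31 = 0.
(~m41) alone gives m41 = 0.
Branch on m22: set m22 = 1.
(~m12) alone gives m12 = 0.
(~m32) alone gives m32 = 0.
(m33) alone gives m33 = 1.
(~m42) alone gives m42 = 0.
(m43) alone gives m43 = 1.
Now (~m43) is unsatisfied and unit — conflict.
So m22 must be the other value — set m22 = 0.
(m23) alone gives m23 = 1.
(~m13) alone gives m13 = 0.
(~m33) alone gives m33 = 0.
(m32) alone gives m32 = 1.
(~m12) alone gives m12 = 0.
(~m42) alone gives m42 = 0.
(m43) alone gives m43 = 1.
Now (~m43) is unsatisfied and unit — conflict.
Either choice for m22 ends in contradiction.
Either choice for m11 ends in contradiction.

UNSATISFIABLE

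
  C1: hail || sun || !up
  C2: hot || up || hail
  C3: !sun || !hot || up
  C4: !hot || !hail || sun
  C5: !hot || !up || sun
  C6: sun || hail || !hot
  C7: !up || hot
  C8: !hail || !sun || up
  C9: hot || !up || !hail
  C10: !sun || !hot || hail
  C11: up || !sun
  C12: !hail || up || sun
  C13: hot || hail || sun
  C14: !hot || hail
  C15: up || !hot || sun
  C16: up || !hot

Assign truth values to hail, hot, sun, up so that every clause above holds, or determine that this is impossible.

Case up = true:
The clause (hot) is unit, so hot = true.
The clause (sun) is unit, so sun = true.
The clause (hail) is unit, so hail = true.
This assignment satisfies each clause.

hail: true,  hot: true,  sun: true,  up: true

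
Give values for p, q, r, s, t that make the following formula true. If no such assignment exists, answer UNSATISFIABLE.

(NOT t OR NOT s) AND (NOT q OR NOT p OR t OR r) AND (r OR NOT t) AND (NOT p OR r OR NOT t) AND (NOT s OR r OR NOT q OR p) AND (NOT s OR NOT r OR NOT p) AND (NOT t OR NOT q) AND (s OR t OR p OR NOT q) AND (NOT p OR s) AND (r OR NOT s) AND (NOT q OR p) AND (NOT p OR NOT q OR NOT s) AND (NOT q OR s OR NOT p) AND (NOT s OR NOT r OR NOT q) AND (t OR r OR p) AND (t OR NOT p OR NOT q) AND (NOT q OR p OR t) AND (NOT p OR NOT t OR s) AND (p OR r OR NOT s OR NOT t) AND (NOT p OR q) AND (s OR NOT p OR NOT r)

p=false,  q=false,  r=true,  s=true,  t=false

Case t = false:
Case p = false:
From the singleton clause (NOT q), q = false.
From the singleton clause (r), r = true.
No clause remains; s is free.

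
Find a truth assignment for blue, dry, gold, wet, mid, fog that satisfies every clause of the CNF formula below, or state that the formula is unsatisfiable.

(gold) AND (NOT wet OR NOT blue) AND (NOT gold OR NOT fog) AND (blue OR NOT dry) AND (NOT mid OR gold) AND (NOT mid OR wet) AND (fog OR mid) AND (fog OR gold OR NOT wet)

The clause (gold) is unit, so gold = true.
The clause (NOT fog) is unit, so fog = false.
The clause (mid) is unit, so mid = true.
The clause (wet) is unit, so wet = true.
The clause (NOT blue) is unit, so blue = false.
The clause (NOT dry) is unit, so dry = false.
Every clause now holds.

blue: false,  dry: false,  gold: true,  wet: true,  mid: true,  fog: false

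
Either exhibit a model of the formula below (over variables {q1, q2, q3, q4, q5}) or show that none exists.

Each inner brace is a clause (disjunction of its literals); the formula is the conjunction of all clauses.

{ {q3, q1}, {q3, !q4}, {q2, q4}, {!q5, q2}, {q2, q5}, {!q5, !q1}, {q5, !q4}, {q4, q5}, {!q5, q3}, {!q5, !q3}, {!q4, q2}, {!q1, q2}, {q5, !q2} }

Branch on q3: set q3 = true.
Unit clause (!q5) forces q5 = false.
Unit clause (q2) forces q2 = true.
But (!q2) is also a unit clause — contradiction.
Backtrack on q3: now try q3 = false.
Unit clause (q1) forces q1 = true.
Unit clause (!q4) forces q4 = false.
Unit clause (q2) forces q2 = true.
Unit clause (!q5) forces q5 = false.
But (q5) is also a unit clause — contradiction.
Either choice for q3 ends in contradiction.

UNSATISFIABLE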